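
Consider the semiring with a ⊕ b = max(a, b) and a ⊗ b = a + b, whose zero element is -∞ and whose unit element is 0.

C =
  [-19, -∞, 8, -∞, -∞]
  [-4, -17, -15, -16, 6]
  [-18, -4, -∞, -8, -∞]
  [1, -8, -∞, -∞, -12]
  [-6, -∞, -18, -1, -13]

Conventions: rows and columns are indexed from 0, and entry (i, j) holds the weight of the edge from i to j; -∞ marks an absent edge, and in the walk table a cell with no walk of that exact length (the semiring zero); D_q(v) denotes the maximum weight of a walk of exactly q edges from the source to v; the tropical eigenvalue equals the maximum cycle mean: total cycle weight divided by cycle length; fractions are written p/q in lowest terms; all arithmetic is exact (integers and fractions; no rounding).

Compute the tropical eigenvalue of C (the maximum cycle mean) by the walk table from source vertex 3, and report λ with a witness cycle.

q=0: [-∞, -∞, -∞, 0, -∞]
q=1: [1, -8, -∞, -∞, -12]
q=2: [-12, -25, 9, -13, -2]
q=3: [-8, 5, -4, 1, -15]
q=4: [2, -7, 0, -11, 11]
q=5: [5, -4, 10, 10, -1]
Optimal cycle mean attained by: cycle 0->2->1->4->3->0, total 8 + (-4) + 6 + (-1) + 1, length 5.
Answer: λ = 2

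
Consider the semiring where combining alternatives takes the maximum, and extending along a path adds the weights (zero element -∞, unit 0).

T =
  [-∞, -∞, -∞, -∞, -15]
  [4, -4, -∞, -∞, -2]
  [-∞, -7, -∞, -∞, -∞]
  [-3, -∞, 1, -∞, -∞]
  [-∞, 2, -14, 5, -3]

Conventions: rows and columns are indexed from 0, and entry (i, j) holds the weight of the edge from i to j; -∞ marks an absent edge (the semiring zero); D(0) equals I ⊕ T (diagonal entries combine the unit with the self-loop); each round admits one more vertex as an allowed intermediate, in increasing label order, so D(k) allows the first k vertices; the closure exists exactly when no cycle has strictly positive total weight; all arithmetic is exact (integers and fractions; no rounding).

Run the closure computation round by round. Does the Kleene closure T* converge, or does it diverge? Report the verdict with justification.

D(0):
  [0, -∞, -∞, -∞, -15]
  [4, 0, -∞, -∞, -2]
  [-∞, -7, 0, -∞, -∞]
  [-3, -∞, 1, 0, -∞]
  [-∞, 2, -14, 5, 0]
D(1):
  [0, -∞, -∞, -∞, -15]
  [4, 0, -∞, -∞, -2]
  [-∞, -7, 0, -∞, -∞]
  [-3, -∞, 1, 0, -18]
  [-∞, 2, -14, 5, 0]
D(2):
  [0, -∞, -∞, -∞, -15]
  [4, 0, -∞, -∞, -2]
  [-3, -7, 0, -∞, -9]
  [-3, -∞, 1, 0, -18]
  [6, 2, -14, 5, 0]
D(3):
  [0, -∞, -∞, -∞, -15]
  [4, 0, -∞, -∞, -2]
  [-3, -7, 0, -∞, -9]
  [-2, -6, 1, 0, -8]
  [6, 2, -14, 5, 0]
D(4):
  [0, -∞, -∞, -∞, -15]
  [4, 0, -∞, -∞, -2]
  [-3, -7, 0, -∞, -9]
  [-2, -6, 1, 0, -8]
  [6, 2, 6, 5, 0]
D(5):
  [0, -13, -9, -10, -15]
  [4, 0, 4, 3, -2]
  [-3, -7, 0, -4, -9]
  [-2, -6, 1, 0, -8]
  [6, 2, 6, 5, 0]
Key observation: every diagonal entry stays at the unit through all rounds, so no improving cycle exists.
Answer: CONVERGES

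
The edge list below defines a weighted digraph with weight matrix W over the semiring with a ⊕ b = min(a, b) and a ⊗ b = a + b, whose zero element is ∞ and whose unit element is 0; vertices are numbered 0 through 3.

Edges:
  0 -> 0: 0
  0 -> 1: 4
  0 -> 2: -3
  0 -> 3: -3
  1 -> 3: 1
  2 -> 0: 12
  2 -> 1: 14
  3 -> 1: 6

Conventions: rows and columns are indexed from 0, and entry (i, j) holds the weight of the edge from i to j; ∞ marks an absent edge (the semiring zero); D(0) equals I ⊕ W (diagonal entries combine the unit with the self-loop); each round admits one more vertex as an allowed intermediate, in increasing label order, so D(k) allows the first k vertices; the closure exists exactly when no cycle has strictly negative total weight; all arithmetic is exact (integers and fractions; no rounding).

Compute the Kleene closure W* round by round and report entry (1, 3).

D(0):
  [0, 4, -3, -3]
  [∞, 0, ∞, 1]
  [12, 14, 0, ∞]
  [∞, 6, ∞, 0]
D(1):
  [0, 4, -3, -3]
  [∞, 0, ∞, 1]
  [12, 14, 0, 9]
  [∞, 6, ∞, 0]
D(2):
  [0, 4, -3, -3]
  [∞, 0, ∞, 1]
  [12, 14, 0, 9]
  [∞, 6, ∞, 0]
D(3):
  [0, 4, -3, -3]
  [∞, 0, ∞, 1]
  [12, 14, 0, 9]
  [∞, 6, ∞, 0]
D(4):
  [0, 3, -3, -3]
  [∞, 0, ∞, 1]
  [12, 14, 0, 9]
  [∞, 6, ∞, 0]
Answer: W*[1][3] = 1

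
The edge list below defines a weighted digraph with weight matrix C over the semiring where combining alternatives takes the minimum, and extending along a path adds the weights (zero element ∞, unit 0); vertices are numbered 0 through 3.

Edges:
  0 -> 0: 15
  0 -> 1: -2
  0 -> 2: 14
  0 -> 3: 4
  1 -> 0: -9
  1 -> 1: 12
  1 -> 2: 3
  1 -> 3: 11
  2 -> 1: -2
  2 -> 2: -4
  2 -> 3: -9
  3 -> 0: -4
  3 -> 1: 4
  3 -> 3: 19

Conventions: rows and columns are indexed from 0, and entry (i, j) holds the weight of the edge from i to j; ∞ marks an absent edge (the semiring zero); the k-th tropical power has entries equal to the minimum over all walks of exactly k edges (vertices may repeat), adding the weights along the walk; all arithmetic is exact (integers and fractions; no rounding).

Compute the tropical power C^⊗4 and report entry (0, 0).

C^⊗2:
  [-11, 8, 1, 5]
  [3, -11, -1, -6]
  [-13, -6, -8, -13]
  [-5, -6, 7, 0]
C^⊗3:
  [-1, -13, -3, -8]
  [-20, -3, -8, -10]
  [-17, -15, -12, -17]
  [-15, -7, -3, -2]
C^⊗4:
  [-22, -5, -10, -12]
  [-14, -22, -12, -17]
  [-24, -19, -16, -21]
  [-16, -17, -7, -12]
Key observation: the optimum is the walk 0->1->0->1->0, with weight (-2) + (-9) + (-2) + (-9) = -22.
Optimal value attained by: walk 0->1->0->1->0.
Answer: (C^⊗4)[0][0] = -22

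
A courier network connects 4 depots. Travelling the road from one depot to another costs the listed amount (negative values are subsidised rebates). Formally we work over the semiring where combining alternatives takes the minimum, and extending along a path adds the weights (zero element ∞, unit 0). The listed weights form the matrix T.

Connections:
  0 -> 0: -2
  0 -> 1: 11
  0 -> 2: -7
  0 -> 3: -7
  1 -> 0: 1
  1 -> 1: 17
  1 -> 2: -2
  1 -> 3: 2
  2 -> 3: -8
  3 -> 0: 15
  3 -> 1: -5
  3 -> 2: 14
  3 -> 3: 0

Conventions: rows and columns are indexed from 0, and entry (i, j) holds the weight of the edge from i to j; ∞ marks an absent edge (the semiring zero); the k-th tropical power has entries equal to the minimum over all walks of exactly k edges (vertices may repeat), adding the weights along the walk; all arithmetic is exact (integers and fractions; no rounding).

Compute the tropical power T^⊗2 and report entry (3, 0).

T^⊗2:
  [-4, -12, -9, -15]
  [-1, -3, -6, -10]
  [7, -13, 6, -8]
  [-4, -5, -7, -3]
Key observation: the optimum is the walk 3->1->0, with weight (-5) + 1 = -4.
Optimal value attained by: walk 3->1->0.
Answer: (T^⊗2)[3][0] = -4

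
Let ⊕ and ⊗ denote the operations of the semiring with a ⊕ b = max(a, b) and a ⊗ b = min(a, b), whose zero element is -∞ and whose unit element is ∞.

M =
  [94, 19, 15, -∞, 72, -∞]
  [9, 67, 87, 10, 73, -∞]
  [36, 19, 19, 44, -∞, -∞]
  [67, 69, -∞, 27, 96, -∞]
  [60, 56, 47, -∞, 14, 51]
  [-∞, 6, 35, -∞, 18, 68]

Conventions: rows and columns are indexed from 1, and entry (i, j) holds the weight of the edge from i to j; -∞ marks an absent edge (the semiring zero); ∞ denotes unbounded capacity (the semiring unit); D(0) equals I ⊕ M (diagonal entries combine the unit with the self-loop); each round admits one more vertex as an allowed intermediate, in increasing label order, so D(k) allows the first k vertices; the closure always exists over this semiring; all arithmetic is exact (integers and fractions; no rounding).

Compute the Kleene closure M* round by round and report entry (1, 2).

D(0):
  [∞, 19, 15, -∞, 72, -∞]
  [9, ∞, 87, 10, 73, -∞]
  [36, 19, ∞, 44, -∞, -∞]
  [67, 69, -∞, ∞, 96, -∞]
  [60, 56, 47, -∞, ∞, 51]
  [-∞, 6, 35, -∞, 18, ∞]
D(1):
  [∞, 19, 15, -∞, 72, -∞]
  [9, ∞, 87, 10, 73, -∞]
  [36, 19, ∞, 44, 36, -∞]
  [67, 69, 15, ∞, 96, -∞]
  [60, 56, 47, -∞, ∞, 51]
  [-∞, 6, 35, -∞, 18, ∞]
D(2):
  [∞, 19, 19, 10, 72, -∞]
  [9, ∞, 87, 10, 73, -∞]
  [36, 19, ∞, 44, 36, -∞]
  [67, 69, 69, ∞, 96, -∞]
  [60, 56, 56, 10, ∞, 51]
  [6, 6, 35, 6, 18, ∞]
D(3):
  [∞, 19, 19, 19, 72, -∞]
  [36, ∞, 87, 44, 73, -∞]
  [36, 19, ∞, 44, 36, -∞]
  [67, 69, 69, ∞, 96, -∞]
  [60, 56, 56, 44, ∞, 51]
  [35, 19, 35, 35, 35, ∞]
D(4):
  [∞, 19, 19, 19, 72, -∞]
  [44, ∞, 87, 44, 73, -∞]
  [44, 44, ∞, 44, 44, -∞]
  [67, 69, 69, ∞, 96, -∞]
  [60, 56, 56, 44, ∞, 51]
  [35, 35, 35, 35, 35, ∞]
D(5):
  [∞, 56, 56, 44, 72, 51]
  [60, ∞, 87, 44, 73, 51]
  [44, 44, ∞, 44, 44, 44]
  [67, 69, 69, ∞, 96, 51]
  [60, 56, 56, 44, ∞, 51]
  [35, 35, 35, 35, 35, ∞]
D(6):
  [∞, 56, 56, 44, 72, 51]
  [60, ∞, 87, 44, 73, 51]
  [44, 44, ∞, 44, 44, 44]
  [67, 69, 69, ∞, 96, 51]
  [60, 56, 56, 44, ∞, 51]
  [35, 35, 35, 35, 35, ∞]
Answer: M*[1][2] = 56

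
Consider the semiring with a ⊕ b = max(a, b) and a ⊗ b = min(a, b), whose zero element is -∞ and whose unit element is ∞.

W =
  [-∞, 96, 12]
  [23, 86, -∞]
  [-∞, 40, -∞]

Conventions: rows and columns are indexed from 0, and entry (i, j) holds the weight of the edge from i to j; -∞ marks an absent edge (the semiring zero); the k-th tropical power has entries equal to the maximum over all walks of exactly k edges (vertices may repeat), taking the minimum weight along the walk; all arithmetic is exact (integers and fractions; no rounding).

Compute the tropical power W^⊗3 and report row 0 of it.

W^⊗2:
  [23, 86, -∞]
  [23, 86, 12]
  [23, 40, -∞]
W^⊗3:
  [23, 86, 12]
  [23, 86, 12]
  [23, 40, 12]
Answer: row 0 of W^⊗3 = [23, 86, 12]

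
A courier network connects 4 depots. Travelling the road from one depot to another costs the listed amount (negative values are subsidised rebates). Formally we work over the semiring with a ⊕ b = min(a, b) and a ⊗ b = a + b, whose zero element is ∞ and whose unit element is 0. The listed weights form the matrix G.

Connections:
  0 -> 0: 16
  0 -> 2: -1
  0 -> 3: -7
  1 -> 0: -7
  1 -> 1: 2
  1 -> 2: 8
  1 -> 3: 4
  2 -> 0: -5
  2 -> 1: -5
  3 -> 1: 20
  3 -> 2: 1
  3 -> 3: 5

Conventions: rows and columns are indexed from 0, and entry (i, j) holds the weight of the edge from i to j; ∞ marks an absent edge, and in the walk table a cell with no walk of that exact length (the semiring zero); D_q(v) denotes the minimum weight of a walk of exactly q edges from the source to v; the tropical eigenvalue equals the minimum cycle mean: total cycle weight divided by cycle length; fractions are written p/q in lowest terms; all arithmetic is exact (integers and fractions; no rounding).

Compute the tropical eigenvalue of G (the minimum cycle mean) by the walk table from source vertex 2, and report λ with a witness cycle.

q=0: [∞, ∞, 0, ∞]
q=1: [-5, -5, ∞, ∞]
q=2: [-12, -3, -6, -12]
q=3: [-11, -11, -13, -19]
q=4: [-18, -18, -18, -18]
Optimal cycle mean attained by: cycle 0->3->2->1->0, total (-7) + 1 + (-5) + (-7), length 4.
Answer: λ = -9/2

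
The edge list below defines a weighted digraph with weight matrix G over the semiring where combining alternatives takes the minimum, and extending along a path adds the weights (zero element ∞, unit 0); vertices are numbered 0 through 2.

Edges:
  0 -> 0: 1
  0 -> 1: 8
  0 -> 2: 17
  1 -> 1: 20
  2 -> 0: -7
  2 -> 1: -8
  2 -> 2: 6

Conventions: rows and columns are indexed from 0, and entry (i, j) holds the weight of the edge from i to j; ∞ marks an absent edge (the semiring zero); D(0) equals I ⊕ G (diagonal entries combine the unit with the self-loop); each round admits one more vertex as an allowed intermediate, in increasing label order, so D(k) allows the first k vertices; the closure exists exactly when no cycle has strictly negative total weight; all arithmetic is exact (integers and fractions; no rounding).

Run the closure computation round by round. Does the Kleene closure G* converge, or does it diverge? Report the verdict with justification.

D(0):
  [0, 8, 17]
  [∞, 0, ∞]
  [-7, -8, 0]
D(1):
  [0, 8, 17]
  [∞, 0, ∞]
  [-7, -8, 0]
D(2):
  [0, 8, 17]
  [∞, 0, ∞]
  [-7, -8, 0]
D(3):
  [0, 8, 17]
  [∞, 0, ∞]
  [-7, -8, 0]
Key observation: every diagonal entry stays at the unit through all rounds, so no improving cycle exists.
Answer: CONVERGES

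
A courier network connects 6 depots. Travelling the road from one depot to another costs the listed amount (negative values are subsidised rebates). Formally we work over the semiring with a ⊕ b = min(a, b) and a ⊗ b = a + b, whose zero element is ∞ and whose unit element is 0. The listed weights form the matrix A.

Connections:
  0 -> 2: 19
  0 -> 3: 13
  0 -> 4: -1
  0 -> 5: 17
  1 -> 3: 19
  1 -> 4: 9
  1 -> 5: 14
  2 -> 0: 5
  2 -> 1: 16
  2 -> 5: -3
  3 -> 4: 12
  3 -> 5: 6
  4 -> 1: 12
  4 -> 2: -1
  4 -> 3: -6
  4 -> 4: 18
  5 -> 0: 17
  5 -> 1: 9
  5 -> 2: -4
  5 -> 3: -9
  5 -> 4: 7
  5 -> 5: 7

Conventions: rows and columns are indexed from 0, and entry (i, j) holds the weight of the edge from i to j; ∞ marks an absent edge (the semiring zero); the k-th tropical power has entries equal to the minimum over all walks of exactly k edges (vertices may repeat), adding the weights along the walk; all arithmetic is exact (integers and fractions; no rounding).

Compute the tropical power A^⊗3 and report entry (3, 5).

A^⊗2:
  [24, 11, -2, -7, 17, 16]
  [31, 21, 8, 3, 21, 21]
  [14, 6, -7, -12, 4, 4]
  [23, 15, 2, -3, 13, 13]
  [4, 15, 17, 12, 6, -4]
  [1, 12, 3, -2, 3, -7]
A^⊗3:
  [3, 14, 12, 7, 5, -5]
  [13, 24, 17, 12, 15, 5]
  [-2, 9, 0, -5, 0, -10]
  [7, 18, 9, 4, 9, -1]
  [13, 5, -8, -13, 3, 3]
  [8, 2, -11, -16, 0, 0]
Key observation: the optimum is the walk 3->5->2->5, with weight 6 + (-4) + (-3) = -1.
Optimal value attained by: walk 3->5->2->5.
Answer: (A^⊗3)[3][5] = -1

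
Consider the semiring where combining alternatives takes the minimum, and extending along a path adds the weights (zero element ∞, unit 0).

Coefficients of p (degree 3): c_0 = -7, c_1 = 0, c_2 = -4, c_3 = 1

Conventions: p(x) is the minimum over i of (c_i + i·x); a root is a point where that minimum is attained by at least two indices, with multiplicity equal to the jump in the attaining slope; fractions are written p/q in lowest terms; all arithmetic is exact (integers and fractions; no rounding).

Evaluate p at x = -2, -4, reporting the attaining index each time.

p(-2) = min(-7+0·(-2)=-7, 0+1·(-2)=-2, -4+2·(-2)=-8, 1+3·(-2)=-5) = -8 (attained by i=2)
p(-4) = min(-7+0·(-4)=-7, 0+1·(-4)=-4, -4+2·(-4)=-12, 1+3·(-4)=-11) = -12 (attained by i=2)
Answer: p(-2) = -8; p(-4) = -12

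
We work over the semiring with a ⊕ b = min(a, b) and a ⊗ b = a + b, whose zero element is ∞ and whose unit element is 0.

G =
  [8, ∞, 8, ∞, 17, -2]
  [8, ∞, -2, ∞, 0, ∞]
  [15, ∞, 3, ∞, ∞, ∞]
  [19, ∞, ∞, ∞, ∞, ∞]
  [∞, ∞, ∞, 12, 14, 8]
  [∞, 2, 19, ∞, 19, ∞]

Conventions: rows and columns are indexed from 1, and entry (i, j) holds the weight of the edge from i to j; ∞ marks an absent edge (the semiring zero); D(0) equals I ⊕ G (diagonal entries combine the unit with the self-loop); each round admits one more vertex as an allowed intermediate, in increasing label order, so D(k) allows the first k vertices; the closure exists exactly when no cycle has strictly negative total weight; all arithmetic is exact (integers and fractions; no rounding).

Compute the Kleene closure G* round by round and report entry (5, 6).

D(0):
  [0, ∞, 8, ∞, 17, -2]
  [8, 0, -2, ∞, 0, ∞]
  [15, ∞, 0, ∞, ∞, ∞]
  [19, ∞, ∞, 0, ∞, ∞]
  [∞, ∞, ∞, 12, 0, 8]
  [∞, 2, 19, ∞, 19, 0]
D(1):
  [0, ∞, 8, ∞, 17, -2]
  [8, 0, -2, ∞, 0, 6]
  [15, ∞, 0, ∞, 32, 13]
  [19, ∞, 27, 0, 36, 17]
  [∞, ∞, ∞, 12, 0, 8]
  [∞, 2, 19, ∞, 19, 0]
D(2):
  [0, ∞, 8, ∞, 17, -2]
  [8, 0, -2, ∞, 0, 6]
  [15, ∞, 0, ∞, 32, 13]
  [19, ∞, 27, 0, 36, 17]
  [∞, ∞, ∞, 12, 0, 8]
  [10, 2, 0, ∞, 2, 0]
D(3):
  [0, ∞, 8, ∞, 17, -2]
  [8, 0, -2, ∞, 0, 6]
  [15, ∞, 0, ∞, 32, 13]
  [19, ∞, 27, 0, 36, 17]
  [∞, ∞, ∞, 12, 0, 8]
  [10, 2, 0, ∞, 2, 0]
D(4):
  [0, ∞, 8, ∞, 17, -2]
  [8, 0, -2, ∞, 0, 6]
  [15, ∞, 0, ∞, 32, 13]
  [19, ∞, 27, 0, 36, 17]
  [31, ∞, 39, 12, 0, 8]
  [10, 2, 0, ∞, 2, 0]
D(5):
  [0, ∞, 8, 29, 17, -2]
  [8, 0, -2, 12, 0, 6]
  [15, ∞, 0, 44, 32, 13]
  [19, ∞, 27, 0, 36, 17]
  [31, ∞, 39, 12, 0, 8]
  [10, 2, 0, 14, 2, 0]
D(6):
  [0, 0, -2, 12, 0, -2]
  [8, 0, -2, 12, 0, 6]
  [15, 15, 0, 27, 15, 13]
  [19, 19, 17, 0, 19, 17]
  [18, 10, 8, 12, 0, 8]
  [10, 2, 0, 14, 2, 0]
Answer: G*[5][6] = 8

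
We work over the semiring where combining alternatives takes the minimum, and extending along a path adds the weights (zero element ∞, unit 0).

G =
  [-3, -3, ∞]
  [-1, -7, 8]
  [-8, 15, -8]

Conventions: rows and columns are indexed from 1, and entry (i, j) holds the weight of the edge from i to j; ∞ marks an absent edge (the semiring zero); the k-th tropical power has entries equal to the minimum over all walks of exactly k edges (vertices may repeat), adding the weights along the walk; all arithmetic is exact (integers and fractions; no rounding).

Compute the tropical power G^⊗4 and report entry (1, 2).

G^⊗2:
  [-6, -10, 5]
  [-8, -14, 0]
  [-16, -11, -16]
G^⊗3:
  [-11, -17, -3]
  [-15, -21, -8]
  [-24, -19, -24]
G^⊗4:
  [-18, -24, -11]
  [-22, -28, -16]
  [-32, -27, -32]
Key observation: the optimum is the walk 1->2->2->2->2, with weight (-3) + (-7) + (-7) + (-7) = -24.
Optimal value attained by: walk 1->2->2->2->2.
Answer: (G^⊗4)[1][2] = -24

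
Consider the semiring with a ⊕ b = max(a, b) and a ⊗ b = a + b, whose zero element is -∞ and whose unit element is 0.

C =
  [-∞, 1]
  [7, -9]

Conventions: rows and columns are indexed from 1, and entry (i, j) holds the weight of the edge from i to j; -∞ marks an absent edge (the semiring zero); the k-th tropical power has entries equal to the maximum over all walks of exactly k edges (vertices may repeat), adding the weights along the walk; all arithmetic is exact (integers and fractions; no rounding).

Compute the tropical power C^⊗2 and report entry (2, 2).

C^⊗2:
  [8, -8]
  [-2, 8]
Key observation: the optimum is the walk 2->1->2, with weight 7 + 1 = 8.
Optimal value attained by: walk 2->1->2.
Answer: (C^⊗2)[2][2] = 8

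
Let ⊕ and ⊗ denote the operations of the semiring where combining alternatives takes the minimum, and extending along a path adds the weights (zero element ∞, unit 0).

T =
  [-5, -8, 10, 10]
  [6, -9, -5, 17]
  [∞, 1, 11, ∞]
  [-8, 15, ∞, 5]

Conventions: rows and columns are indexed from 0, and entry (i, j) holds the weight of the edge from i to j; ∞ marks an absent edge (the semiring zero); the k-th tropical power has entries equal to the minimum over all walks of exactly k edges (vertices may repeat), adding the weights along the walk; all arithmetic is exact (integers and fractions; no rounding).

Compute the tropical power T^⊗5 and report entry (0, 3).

T^⊗2:
  [-10, -17, -13, 5]
  [-3, -18, -14, 8]
  [7, -8, -4, 18]
  [-13, -16, 2, 2]
T^⊗3:
  [-15, -26, -22, 0]
  [-12, -27, -23, -1]
  [-2, -17, -13, 9]
  [-18, -25, -21, -3]
T^⊗4:
  [-20, -35, -31, -9]
  [-21, -36, -32, -10]
  [-11, -26, -22, 0]
  [-23, -34, -30, -8]
T^⊗5:
  [-29, -44, -40, -18]
  [-30, -45, -41, -19]
  [-20, -35, -31, -9]
  [-28, -43, -39, -17]
Key observation: the optimum is the walk 0->1->1->1->1->3, with weight (-8) + (-9) + (-9) + (-9) + 17 = -18.
Optimal value attained by: walk 0->1->1->1->1->3.
Answer: (T^⊗5)[0][3] = -18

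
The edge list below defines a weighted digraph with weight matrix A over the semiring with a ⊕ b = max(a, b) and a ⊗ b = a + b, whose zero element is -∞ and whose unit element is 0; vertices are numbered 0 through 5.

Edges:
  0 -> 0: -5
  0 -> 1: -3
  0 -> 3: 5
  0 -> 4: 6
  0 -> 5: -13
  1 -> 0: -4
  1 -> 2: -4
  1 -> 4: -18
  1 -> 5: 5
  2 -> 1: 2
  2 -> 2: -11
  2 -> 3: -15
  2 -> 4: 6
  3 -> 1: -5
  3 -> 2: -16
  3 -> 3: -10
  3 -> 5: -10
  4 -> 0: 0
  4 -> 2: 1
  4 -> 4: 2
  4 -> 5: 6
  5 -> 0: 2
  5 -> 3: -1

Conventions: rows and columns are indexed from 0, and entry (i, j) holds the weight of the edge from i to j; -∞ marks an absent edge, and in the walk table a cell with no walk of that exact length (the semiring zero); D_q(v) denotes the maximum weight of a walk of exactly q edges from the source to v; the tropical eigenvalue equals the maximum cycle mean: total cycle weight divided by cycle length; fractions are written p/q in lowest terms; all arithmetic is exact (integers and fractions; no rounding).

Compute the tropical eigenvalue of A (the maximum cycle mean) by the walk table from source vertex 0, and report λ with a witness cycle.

q=0: [0, -∞, -∞, -∞, -∞, -∞]
q=1: [-5, -3, -∞, 5, 6, -13]
q=2: [6, 0, 7, 0, 8, 12]
q=3: [14, 9, 9, 11, 13, 14]
q=4: [16, 11, 14, 19, 20, 19]
q=5: [21, 16, 21, 21, 22, 26]
q=6: [28, 23, 23, 26, 27, 28]
Optimal cycle mean attained by: cycle 0->4->5->0, total 6 + 6 + 2, length 3.
Answer: λ = 14/3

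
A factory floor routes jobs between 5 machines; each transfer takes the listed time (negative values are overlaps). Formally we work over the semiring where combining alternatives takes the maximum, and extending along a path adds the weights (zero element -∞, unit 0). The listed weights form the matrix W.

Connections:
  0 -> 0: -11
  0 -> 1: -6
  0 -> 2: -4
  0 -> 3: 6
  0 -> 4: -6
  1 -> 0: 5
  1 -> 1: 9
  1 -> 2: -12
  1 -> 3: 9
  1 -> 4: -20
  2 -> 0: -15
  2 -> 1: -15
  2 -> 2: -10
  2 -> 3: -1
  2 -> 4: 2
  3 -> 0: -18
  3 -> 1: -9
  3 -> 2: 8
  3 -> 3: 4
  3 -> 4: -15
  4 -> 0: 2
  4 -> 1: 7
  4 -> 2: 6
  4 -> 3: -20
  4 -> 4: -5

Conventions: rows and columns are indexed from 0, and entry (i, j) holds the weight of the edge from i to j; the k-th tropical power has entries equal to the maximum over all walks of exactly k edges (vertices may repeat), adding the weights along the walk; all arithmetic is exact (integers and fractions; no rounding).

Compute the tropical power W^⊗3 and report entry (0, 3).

W^⊗2:
  [-1, 3, 14, 10, -2]
  [14, 18, 17, 18, -1]
  [4, 9, 8, 3, -3]
  [-4, 0, 12, 8, 10]
  [12, 16, 1, 16, 8]
W^⊗3:
  [8, 12, 18, 14, 16]
  [23, 27, 26, 27, 19]
  [14, 18, 11, 18, 10]
  [12, 17, 16, 12, 14]
  [21, 25, 24, 25, 6]
Key observation: the optimum is the walk 0->3->3->3, with weight 6 + 4 + 4 = 14.
Optimal value attained by: walk 0->3->3->3.
Answer: (W^⊗3)[0][3] = 14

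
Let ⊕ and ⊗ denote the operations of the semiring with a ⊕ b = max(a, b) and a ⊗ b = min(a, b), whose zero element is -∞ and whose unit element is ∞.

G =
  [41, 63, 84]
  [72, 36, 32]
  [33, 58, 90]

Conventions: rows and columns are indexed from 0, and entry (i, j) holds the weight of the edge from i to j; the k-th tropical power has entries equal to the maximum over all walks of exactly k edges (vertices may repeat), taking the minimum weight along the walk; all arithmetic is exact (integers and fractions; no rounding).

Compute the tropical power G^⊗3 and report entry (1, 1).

G^⊗2:
  [63, 58, 84]
  [41, 63, 72]
  [58, 58, 90]
G^⊗3:
  [58, 63, 84]
  [63, 58, 72]
  [58, 58, 90]
Key observation: the optimum is the walk 1->0->2->1, with weight 72 min 84 min 58 = 58.
Optimal value attained by: walk 1->0->2->1.
Answer: (G^⊗3)[1][1] = 58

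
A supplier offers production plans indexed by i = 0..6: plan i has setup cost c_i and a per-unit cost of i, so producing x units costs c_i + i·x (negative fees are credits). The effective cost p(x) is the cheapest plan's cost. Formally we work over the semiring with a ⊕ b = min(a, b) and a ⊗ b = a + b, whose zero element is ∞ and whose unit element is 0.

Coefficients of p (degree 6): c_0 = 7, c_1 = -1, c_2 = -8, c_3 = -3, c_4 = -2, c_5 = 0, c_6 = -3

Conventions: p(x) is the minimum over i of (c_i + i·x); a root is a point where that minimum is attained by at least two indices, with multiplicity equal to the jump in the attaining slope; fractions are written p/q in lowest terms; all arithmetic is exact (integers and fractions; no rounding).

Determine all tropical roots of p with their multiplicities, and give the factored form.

hull edge (i=0, c=7) to (i=1, c=-1): slope -8, span 1
hull edge (i=1, c=-1) to (i=2, c=-8): slope -7, span 1
hull edge (i=2, c=-8) to (i=6, c=-3): slope 5/4, span 4
Factored form: p(x) = -3 ⊗ (x ⊕ (-5/4)) ⊗ (x ⊕ (-5/4)) ⊗ (x ⊕ (-5/4)) ⊗ (x ⊕ (-5/4)) ⊗ (x ⊕ 7) ⊗ (x ⊕ 8)
Answer: roots = -5/4 (mult 4), 7 (mult 1), 8 (mult 1)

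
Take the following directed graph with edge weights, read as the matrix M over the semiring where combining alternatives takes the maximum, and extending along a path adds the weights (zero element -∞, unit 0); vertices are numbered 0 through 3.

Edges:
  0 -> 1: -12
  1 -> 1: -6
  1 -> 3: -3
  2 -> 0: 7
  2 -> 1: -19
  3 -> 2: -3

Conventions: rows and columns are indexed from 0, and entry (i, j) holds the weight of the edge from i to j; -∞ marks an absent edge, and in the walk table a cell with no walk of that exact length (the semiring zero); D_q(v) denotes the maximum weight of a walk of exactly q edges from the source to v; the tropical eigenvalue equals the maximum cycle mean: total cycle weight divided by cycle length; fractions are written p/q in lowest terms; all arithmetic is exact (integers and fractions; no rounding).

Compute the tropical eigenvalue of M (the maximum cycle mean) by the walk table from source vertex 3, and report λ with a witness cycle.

q=0: [-∞, -∞, -∞, 0]
q=1: [-∞, -∞, -3, -∞]
q=2: [4, -22, -∞, -∞]
q=3: [-∞, -8, -∞, -25]
q=4: [-∞, -14, -28, -11]
Optimal cycle mean attained by: cycle 0->1->3->2->0, total (-12) + (-3) + (-3) + 7, length 4.
Answer: λ = -11/4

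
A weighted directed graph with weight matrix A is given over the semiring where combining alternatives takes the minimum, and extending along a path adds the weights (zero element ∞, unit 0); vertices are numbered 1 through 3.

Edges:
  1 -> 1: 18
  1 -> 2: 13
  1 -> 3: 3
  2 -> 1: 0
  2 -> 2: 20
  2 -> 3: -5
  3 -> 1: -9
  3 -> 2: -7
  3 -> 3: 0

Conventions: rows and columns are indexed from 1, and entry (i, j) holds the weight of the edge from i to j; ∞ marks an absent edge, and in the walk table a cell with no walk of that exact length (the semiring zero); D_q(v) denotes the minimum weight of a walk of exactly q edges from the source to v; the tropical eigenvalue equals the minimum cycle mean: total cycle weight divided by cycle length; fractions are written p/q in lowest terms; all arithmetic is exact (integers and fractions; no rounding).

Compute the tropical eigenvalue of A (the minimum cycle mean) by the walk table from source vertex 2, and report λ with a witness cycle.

q=0: [∞, 0, ∞]
q=1: [0, 20, -5]
q=2: [-14, -12, -5]
q=3: [-14, -12, -17]
Optimal cycle mean attained by: cycle 2->3->2, total (-5) + (-7), length 2.
Answer: λ = -6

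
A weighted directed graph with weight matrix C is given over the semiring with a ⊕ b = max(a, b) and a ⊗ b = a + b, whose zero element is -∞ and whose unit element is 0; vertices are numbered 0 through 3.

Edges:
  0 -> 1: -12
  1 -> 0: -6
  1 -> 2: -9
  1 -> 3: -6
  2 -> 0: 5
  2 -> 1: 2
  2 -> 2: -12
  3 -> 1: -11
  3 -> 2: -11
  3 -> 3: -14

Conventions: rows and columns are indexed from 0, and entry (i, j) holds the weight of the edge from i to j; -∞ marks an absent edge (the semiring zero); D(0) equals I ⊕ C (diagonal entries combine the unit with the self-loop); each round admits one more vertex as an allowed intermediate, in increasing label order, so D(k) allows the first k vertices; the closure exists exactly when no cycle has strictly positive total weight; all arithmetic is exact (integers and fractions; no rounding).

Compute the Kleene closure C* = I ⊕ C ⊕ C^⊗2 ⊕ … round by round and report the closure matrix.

D(0):
  [0, -12, -∞, -∞]
  [-6, 0, -9, -6]
  [5, 2, 0, -∞]
  [-∞, -11, -11, 0]
D(1):
  [0, -12, -∞, -∞]
  [-6, 0, -9, -6]
  [5, 2, 0, -∞]
  [-∞, -11, -11, 0]
D(2):
  [0, -12, -21, -18]
  [-6, 0, -9, -6]
  [5, 2, 0, -4]
  [-17, -11, -11, 0]
D(3):
  [0, -12, -21, -18]
  [-4, 0, -9, -6]
  [5, 2, 0, -4]
  [-6, -9, -11, 0]
D(4):
  [0, -12, -21, -18]
  [-4, 0, -9, -6]
  [5, 2, 0, -4]
  [-6, -9, -11, 0]
Answer: C* = [[0, -12, -21, -18], [-4, 0, -9, -6], [5, 2, 0, -4], [-6, -9, -11, 0]]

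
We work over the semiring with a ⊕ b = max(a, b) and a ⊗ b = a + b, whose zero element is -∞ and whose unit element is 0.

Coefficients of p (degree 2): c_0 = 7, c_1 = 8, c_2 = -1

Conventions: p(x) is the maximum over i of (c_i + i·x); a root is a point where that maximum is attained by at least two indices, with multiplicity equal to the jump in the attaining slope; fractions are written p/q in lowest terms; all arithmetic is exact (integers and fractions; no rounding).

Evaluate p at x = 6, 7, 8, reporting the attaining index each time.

p(6) = max(7+0·6=7, 8+1·6=14, -1+2·6=11) = 14 (attained by i=1)
p(7) = max(7+0·7=7, 8+1·7=15, -1+2·7=13) = 15 (attained by i=1)
p(8) = max(7+0·8=7, 8+1·8=16, -1+2·8=15) = 16 (attained by i=1)
Answer: p(6) = 14; p(7) = 15; p(8) = 16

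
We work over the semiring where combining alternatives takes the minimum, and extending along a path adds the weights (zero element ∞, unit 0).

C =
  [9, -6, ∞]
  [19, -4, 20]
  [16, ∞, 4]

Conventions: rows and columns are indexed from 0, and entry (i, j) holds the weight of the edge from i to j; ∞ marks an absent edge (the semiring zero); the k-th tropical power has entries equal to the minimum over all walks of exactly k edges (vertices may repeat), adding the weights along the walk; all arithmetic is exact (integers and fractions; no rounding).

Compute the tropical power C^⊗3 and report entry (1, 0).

C^⊗2:
  [13, -10, 14]
  [15, -8, 16]
  [20, 10, 8]
C^⊗3:
  [9, -14, 10]
  [11, -12, 12]
  [24, 6, 12]
Key observation: the optimum is the walk 1->1->1->0, with weight (-4) + (-4) + 19 = 11.
Optimal value attained by: walk 1->1->1->0.
Answer: (C^⊗3)[1][0] = 11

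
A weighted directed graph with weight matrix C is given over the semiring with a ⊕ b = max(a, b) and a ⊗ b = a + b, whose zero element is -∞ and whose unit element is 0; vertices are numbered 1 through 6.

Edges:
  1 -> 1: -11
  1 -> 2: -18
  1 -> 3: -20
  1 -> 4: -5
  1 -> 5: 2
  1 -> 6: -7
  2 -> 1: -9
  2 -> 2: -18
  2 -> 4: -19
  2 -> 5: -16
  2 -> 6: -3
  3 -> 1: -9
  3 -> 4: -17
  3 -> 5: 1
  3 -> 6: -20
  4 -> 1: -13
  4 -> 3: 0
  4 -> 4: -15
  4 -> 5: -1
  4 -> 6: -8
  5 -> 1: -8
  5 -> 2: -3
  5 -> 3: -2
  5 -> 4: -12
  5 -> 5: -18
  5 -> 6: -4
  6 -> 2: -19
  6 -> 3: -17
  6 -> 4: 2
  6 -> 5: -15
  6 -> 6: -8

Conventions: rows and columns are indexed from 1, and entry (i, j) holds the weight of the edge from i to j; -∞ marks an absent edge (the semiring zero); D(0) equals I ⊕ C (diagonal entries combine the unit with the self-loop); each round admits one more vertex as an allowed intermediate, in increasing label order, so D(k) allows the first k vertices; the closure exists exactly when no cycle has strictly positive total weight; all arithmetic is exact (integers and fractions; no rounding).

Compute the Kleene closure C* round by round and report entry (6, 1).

D(0):
  [0, -18, -20, -5, 2, -7]
  [-9, 0, -∞, -19, -16, -3]
  [-9, -∞, 0, -17, 1, -20]
  [-13, -∞, 0, 0, -1, -8]
  [-8, -3, -2, -12, 0, -4]
  [-∞, -19, -17, 2, -15, 0]
D(1):
  [0, -18, -20, -5, 2, -7]
  [-9, 0, -29, -14, -7, -3]
  [-9, -27, 0, -14, 1, -16]
  [-13, -31, 0, 0, -1, -8]
  [-8, -3, -2, -12, 0, -4]
  [-∞, -19, -17, 2, -15, 0]
D(2):
  [0, -18, -20, -5, 2, -7]
  [-9, 0, -29, -14, -7, -3]
  [-9, -27, 0, -14, 1, -16]
  [-13, -31, 0, 0, -1, -8]
  [-8, -3, -2, -12, 0, -4]
  [-28, -19, -17, 2, -15, 0]
D(3):
  [0, -18, -20, -5, 2, -7]
  [-9, 0, -29, -14, -7, -3]
  [-9, -27, 0, -14, 1, -16]
  [-9, -27, 0, 0, 1, -8]
  [-8, -3, -2, -12, 0, -4]
  [-26, -19, -17, 2, -15, 0]
D(4):
  [0, -18, -5, -5, 2, -7]
  [-9, 0, -14, -14, -7, -3]
  [-9, -27, 0, -14, 1, -16]
  [-9, -27, 0, 0, 1, -8]
  [-8, -3, -2, -12, 0, -4]
  [-7, -19, 2, 2, 3, 0]
D(5):
  [0, -1, 0, -5, 2, -2]
  [-9, 0, -9, -14, -7, -3]
  [-7, -2, 0, -11, 1, -3]
  [-7, -2, 0, 0, 1, -3]
  [-8, -3, -2, -12, 0, -4]
  [-5, 0, 2, 2, 3, 0]
D(6):
  [0, -1, 0, 0, 2, -2]
  [-8, 0, -1, -1, 0, -3]
  [-7, -2, 0, -1, 1, -3]
  [-7, -2, 0, 0, 1, -3]
  [-8, -3, -2, -2, 0, -4]
  [-5, 0, 2, 2, 3, 0]
Answer: C*[6][1] = -5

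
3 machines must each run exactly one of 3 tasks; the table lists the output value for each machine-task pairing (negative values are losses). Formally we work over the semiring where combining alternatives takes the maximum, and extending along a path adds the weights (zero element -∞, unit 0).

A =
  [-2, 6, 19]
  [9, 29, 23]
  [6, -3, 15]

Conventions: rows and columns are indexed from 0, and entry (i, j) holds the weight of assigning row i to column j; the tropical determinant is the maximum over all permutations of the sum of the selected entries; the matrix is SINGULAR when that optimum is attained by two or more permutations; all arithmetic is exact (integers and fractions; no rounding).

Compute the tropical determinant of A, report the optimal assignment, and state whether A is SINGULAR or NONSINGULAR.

σ = (0, 1, 2): (-2) + 29 + 15 = 42
σ = (0, 2, 1): (-2) + 23 + (-3) = 18
σ = (1, 0, 2): 6 + 9 + 15 = 30
σ = (1, 2, 0): 6 + 23 + 6 = 35
σ = (2, 0, 1): 19 + 9 + (-3) = 25
σ = (2, 1, 0): 19 + 29 + 6 = 54
Optimal value attained by: σ = (2, 1, 0).
Answer: det⊕(A) = 54; verdict: NONSINGULAR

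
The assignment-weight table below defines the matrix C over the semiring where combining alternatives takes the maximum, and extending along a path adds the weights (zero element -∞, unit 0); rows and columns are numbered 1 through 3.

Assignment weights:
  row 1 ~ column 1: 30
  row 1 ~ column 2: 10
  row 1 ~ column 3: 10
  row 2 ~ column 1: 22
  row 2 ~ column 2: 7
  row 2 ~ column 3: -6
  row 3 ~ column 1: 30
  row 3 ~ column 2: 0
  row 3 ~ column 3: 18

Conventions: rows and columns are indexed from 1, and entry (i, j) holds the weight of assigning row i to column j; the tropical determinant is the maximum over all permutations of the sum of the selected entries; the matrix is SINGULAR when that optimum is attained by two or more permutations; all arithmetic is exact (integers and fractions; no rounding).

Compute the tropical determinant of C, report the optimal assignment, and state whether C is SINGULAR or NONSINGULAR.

σ = (1, 2, 3): 30 + 7 + 18 = 55
σ = (1, 3, 2): 30 + (-6) + 0 = 24
σ = (2, 1, 3): 10 + 22 + 18 = 50
σ = (2, 3, 1): 10 + (-6) + 30 = 34
σ = (3, 1, 2): 10 + 22 + 0 = 32
σ = (3, 2, 1): 10 + 7 + 30 = 47
Optimal value attained by: σ = (1, 2, 3).
Answer: det⊕(C) = 55; verdict: NONSINGULAR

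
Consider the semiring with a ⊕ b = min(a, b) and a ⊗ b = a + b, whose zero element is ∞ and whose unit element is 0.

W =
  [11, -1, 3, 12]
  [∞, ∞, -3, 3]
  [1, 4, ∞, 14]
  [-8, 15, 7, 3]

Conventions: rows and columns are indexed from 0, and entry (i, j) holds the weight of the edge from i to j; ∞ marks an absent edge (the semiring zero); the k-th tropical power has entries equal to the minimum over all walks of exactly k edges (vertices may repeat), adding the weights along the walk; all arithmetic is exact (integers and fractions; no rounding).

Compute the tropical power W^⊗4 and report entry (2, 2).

W^⊗2:
  [4, 7, -4, 2]
  [-5, 1, 10, 6]
  [6, 0, 1, 7]
  [-5, -9, -5, 4]
W^⊗3:
  [-6, 0, 4, 5]
  [-2, -6, -2, 4]
  [-1, 5, -3, 3]
  [-4, -6, -12, -6]
W^⊗4:
  [-3, -7, -3, 3]
  [-4, -3, -9, -3]
  [-5, -2, 2, 6]
  [-14, -8, -9, -3]
Key observation: the optimum is the walk 2->1->2->1->2, with weight 4 + (-3) + 4 + (-3) = 2.
Optimal value attained by: walk 2->1->2->1->2.
Answer: (W^⊗4)[2][2] = 2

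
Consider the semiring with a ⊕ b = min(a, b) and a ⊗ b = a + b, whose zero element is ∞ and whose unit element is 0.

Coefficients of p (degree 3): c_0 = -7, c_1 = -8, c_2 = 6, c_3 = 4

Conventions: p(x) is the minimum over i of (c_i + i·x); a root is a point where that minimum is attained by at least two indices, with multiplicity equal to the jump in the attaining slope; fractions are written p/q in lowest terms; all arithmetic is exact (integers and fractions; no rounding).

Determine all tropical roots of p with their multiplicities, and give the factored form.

hull edge (i=0, c=-7) to (i=1, c=-8): slope -1, span 1
hull edge (i=1, c=-8) to (i=3, c=4): slope 6, span 2
Factored form: p(x) = 4 ⊗ (x ⊕ (-6)) ⊗ (x ⊕ (-6)) ⊗ (x ⊕ 1)
Answer: roots = -6 (mult 2), 1 (mult 1)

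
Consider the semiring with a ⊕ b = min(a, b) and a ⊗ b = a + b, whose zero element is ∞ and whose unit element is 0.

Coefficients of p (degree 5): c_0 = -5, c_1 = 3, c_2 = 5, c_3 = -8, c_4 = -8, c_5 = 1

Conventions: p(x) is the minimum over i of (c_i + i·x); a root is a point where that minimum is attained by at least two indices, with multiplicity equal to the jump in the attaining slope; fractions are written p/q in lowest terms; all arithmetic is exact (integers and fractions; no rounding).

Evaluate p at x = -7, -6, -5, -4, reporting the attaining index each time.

p(-7) = min(-5+0·(-7)=-5, 3+1·(-7)=-4, 5+2·(-7)=-9, -8+3·(-7)=-29, -8+4·(-7)=-36, 1+5·(-7)=-34) = -36 (attained by i=4)
p(-6) = min(-5+0·(-6)=-5, 3+1·(-6)=-3, 5+2·(-6)=-7, -8+3·(-6)=-26, -8+4·(-6)=-32, 1+5·(-6)=-29) = -32 (attained by i=4)
p(-5) = min(-5+0·(-5)=-5, 3+1·(-5)=-2, 5+2·(-5)=-5, -8+3·(-5)=-23, -8+4·(-5)=-28, 1+5·(-5)=-24) = -28 (attained by i=4)
p(-4) = min(-5+0·(-4)=-5, 3+1·(-4)=-1, 5+2·(-4)=-3, -8+3·(-4)=-20, -8+4·(-4)=-24, 1+5·(-4)=-19) = -24 (attained by i=4)
Answer: p(-7) = -36; p(-6) = -32; p(-5) = -28; p(-4) = -24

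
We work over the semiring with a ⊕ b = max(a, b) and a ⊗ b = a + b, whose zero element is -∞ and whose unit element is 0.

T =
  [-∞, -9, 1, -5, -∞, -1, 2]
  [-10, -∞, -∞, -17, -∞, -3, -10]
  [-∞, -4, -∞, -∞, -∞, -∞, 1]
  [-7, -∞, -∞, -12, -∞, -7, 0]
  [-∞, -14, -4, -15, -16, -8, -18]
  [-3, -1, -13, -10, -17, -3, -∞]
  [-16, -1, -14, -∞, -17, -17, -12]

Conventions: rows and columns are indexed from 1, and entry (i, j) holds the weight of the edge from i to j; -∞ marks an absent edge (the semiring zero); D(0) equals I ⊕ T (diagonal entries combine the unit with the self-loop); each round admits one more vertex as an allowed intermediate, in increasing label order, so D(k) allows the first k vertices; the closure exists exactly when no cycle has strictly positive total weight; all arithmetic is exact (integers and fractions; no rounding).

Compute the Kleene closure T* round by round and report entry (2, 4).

D(0):
  [0, -9, 1, -5, -∞, -1, 2]
  [-10, 0, -∞, -17, -∞, -3, -10]
  [-∞, -4, 0, -∞, -∞, -∞, 1]
  [-7, -∞, -∞, 0, -∞, -7, 0]
  [-∞, -14, -4, -15, 0, -8, -18]
  [-3, -1, -13, -10, -17, 0, -∞]
  [-16, -1, -14, -∞, -17, -17, 0]
D(1):
  [0, -9, 1, -5, -∞, -1, 2]
  [-10, 0, -9, -15, -∞, -3, -8]
  [-∞, -4, 0, -∞, -∞, -∞, 1]
  [-7, -16, -6, 0, -∞, -7, 0]
  [-∞, -14, -4, -15, 0, -8, -18]
  [-3, -1, -2, -8, -17, 0, -1]
  [-16, -1, -14, -21, -17, -17, 0]
D(2):
  [0, -9, 1, -5, -∞, -1, 2]
  [-10, 0, -9, -15, -∞, -3, -8]
  [-14, -4, 0, -19, -∞, -7, 1]
  [-7, -16, -6, 0, -∞, -7, 0]
  [-24, -14, -4, -15, 0, -8, -18]
  [-3, -1, -2, -8, -17, 0, -1]
  [-11, -1, -10, -16, -17, -4, 0]
D(3):
  [0, -3, 1, -5, -∞, -1, 2]
  [-10, 0, -9, -15, -∞, -3, -8]
  [-14, -4, 0, -19, -∞, -7, 1]
  [-7, -10, -6, 0, -∞, -7, 0]
  [-18, -8, -4, -15, 0, -8, -3]
  [-3, -1, -2, -8, -17, 0, -1]
  [-11, -1, -10, -16, -17, -4, 0]
D(4):
  [0, -3, 1, -5, -∞, -1, 2]
  [-10, 0, -9, -15, -∞, -3, -8]
  [-14, -4, 0, -19, -∞, -7, 1]
  [-7, -10, -6, 0, -∞, -7, 0]
  [-18, -8, -4, -15, 0, -8, -3]
  [-3, -1, -2, -8, -17, 0, -1]
  [-11, -1, -10, -16, -17, -4, 0]
D(5):
  [0, -3, 1, -5, -∞, -1, 2]
  [-10, 0, -9, -15, -∞, -3, -8]
  [-14, -4, 0, -19, -∞, -7, 1]
  [-7, -10, -6, 0, -∞, -7, 0]
  [-18, -8, -4, -15, 0, -8, -3]
  [-3, -1, -2, -8, -17, 0, -1]
  [-11, -1, -10, -16, -17, -4, 0]
D(6):
  [0, -2, 1, -5, -18, -1, 2]
  [-6, 0, -5, -11, -20, -3, -4]
  [-10, -4, 0, -15, -24, -7, 1]
  [-7, -8, -6, 0, -24, -7, 0]
  [-11, -8, -4, -15, 0, -8, -3]
  [-3, -1, -2, -8, -17, 0, -1]
  [-7, -1, -6, -12, -17, -4, 0]
D(7):
  [0, 1, 1, -5, -15, -1, 2]
  [-6, 0, -5, -11, -20, -3, -4]
  [-6, 0, 0, -11, -16, -3, 1]
  [-7, -1, -6, 0, -17, -4, 0]
  [-10, -4, -4, -15, 0, -7, -3]
  [-3, -1, -2, -8, -17, 0, -1]
  [-7, -1, -6, -12, -17, -4, 0]
Answer: T*[2][4] = -11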